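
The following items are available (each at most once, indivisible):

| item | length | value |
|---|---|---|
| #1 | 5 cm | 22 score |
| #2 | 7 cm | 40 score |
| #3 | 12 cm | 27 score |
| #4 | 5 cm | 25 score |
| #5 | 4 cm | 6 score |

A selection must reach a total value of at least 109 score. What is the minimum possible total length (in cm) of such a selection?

Subsets with value ≥ 109, sorted by total length:
- #1+#2+#3+#4: length 29, value 114
- #1+#2+#3+#4+#5: length 33, value 120
Minimum length: 29 cm.

29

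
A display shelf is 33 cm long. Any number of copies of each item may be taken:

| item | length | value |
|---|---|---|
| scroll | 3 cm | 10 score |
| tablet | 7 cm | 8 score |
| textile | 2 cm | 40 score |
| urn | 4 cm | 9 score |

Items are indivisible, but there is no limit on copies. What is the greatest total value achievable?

Best value-per-unit is textile at 40/2, and filling with it alone uses length 16×2=32. No mix of the others beats 16×40 = 640.

640 score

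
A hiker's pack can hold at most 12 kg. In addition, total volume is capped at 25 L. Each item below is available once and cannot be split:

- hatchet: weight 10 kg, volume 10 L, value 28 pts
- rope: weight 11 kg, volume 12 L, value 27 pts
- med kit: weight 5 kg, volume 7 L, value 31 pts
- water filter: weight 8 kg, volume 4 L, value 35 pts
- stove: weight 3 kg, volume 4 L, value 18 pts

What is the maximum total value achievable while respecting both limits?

53 pts

Feasible sets respecting both limits:
- water filter+stove: weight 11, volume 8, value 53
- med kit+stove: weight 8, volume 11, value 49
- water filter: weight 8, volume 4, value 35
Best: 53 pts.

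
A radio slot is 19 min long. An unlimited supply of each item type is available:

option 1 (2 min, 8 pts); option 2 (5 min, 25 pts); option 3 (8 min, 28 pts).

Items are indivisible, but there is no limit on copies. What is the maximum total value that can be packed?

91 pts

Best value-per-unit is option 2 at 25/5; filling with it alone gives 3×25 = 75.
Optimal mix: 2×option 1 + 3×option 2 → duration 19, value 91.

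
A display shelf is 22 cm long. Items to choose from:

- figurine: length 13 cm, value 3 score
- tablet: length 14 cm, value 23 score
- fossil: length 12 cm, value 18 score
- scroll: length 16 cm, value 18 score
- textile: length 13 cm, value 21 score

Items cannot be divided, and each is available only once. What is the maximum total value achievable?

23 score

Check high-value combinations within 22 cm:
- tablet: length 14, value 23
- textile: length 13, value 21
- fossil: length 12, value 18
- scroll: length 16, value 18
Best: 23 score.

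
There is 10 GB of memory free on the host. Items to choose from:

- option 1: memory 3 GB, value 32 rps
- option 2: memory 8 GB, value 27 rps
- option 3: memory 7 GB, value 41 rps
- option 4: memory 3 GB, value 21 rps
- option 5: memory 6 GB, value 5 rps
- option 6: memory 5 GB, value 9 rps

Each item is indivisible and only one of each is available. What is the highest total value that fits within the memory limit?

73 rps

Check high-value combinations within 10 GB:
- option 1+option 3: memory 3+7=10, value 32+41=73
- option 3+option 4: memory 7+3=10, value 41+21=62
- option 1+option 4: memory 3+3=6, value 32+21=53
Best: 73 rps.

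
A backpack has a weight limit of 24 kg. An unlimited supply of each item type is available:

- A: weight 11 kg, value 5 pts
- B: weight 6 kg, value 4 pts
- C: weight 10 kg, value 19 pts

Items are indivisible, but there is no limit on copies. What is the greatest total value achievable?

38 pts

Best value-per-unit is C at 19/10, and filling with it alone uses weight 2×10=20. No mix of the others beats 2×19 = 38.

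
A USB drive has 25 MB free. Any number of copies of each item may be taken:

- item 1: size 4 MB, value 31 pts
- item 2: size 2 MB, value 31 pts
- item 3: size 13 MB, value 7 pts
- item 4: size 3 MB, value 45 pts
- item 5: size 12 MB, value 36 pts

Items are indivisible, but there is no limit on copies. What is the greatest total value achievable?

386 pts

Best value-per-unit is item 2 at 31/2; filling with it alone gives 12×31 = 372.
Optimal mix: 11×item 2 + 1×item 4 → size 25, value 386.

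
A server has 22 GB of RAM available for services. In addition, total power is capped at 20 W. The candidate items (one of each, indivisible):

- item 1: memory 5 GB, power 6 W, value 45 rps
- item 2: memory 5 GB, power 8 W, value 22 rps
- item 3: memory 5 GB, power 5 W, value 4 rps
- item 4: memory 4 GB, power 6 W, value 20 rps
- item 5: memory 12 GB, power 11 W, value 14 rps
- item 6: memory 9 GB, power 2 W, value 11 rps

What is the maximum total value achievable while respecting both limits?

Feasible sets respecting both limits:
- item 1+item 2+item 4: memory 14, power 20, value 87
- item 1+item 2+item 6: memory 19, power 16, value 78
- item 1+item 4+item 6: memory 18, power 14, value 76
- item 1+item 2+item 3: memory 15, power 19, value 71
Best: 87 rps.

87 rps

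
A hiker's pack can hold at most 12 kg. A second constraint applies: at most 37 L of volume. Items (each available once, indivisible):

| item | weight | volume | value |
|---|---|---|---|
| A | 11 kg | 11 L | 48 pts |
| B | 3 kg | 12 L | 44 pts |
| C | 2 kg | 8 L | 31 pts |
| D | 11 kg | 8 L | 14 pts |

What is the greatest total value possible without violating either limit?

75 pts

Feasible sets respecting both limits:
- B+C: weight 5, volume 20, value 75
- A: weight 11, volume 11, value 48
- B: weight 3, volume 12, value 44
- C: weight 2, volume 8, value 31
Best: 75 pts.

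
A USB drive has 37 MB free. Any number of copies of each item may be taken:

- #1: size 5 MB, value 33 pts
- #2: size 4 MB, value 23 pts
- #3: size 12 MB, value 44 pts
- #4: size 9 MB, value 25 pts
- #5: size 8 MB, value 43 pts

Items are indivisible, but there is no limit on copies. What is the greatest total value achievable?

234 pts

Best value-per-unit is #1 at 33/5; filling with it alone gives 7×33 = 231.
Optimal mix: 5×#1 + 3×#2 → size 37, value 234.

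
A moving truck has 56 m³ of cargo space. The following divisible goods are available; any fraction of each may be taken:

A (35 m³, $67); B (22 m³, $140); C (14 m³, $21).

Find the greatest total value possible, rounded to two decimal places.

Take in order of value per unit:
- B (140/22 per unit): all 22 → value 140, running total 140.00
- A (67/35 per unit): 34 of 35 → value 34×67/35 = 65.0857, running total 205.09
Total 205.09.

205.09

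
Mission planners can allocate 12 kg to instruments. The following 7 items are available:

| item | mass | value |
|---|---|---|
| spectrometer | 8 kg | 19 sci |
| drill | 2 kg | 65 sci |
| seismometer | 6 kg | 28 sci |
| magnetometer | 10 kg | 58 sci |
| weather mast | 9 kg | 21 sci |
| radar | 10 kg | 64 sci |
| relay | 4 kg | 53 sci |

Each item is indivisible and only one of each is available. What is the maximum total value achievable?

Check high-value combinations within 12 kg:
- drill+seismometer+relay: mass 2+6+4=12, value 65+28+53=146
- drill+radar: mass 2+10=12, value 65+64=129
- drill+magnetometer: mass 2+10=12, value 65+58=123
- drill+relay: mass 2+4=6, value 65+53=118
- drill+seismometer: mass 2+6=8, value 65+28=93
Best: 146 sci.

146 sci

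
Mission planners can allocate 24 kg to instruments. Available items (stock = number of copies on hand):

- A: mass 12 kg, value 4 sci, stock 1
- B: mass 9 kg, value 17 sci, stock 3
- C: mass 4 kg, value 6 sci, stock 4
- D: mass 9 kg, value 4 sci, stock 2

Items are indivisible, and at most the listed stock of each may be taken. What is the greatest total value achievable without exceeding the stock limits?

40 sci

Best selections within mass 24 and stock limits:
- 2×B + 1×C: mass 22, value 40
- 1×B + 3×C: mass 21, value 35
Best: 40 sci.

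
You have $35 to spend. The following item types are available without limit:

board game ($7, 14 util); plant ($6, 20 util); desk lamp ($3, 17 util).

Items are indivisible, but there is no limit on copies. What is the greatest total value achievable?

187 util

Best value-per-unit is desk lamp at 17/3, and filling with it alone uses cost 11×3=33. No mix of the others beats 11×17 = 187.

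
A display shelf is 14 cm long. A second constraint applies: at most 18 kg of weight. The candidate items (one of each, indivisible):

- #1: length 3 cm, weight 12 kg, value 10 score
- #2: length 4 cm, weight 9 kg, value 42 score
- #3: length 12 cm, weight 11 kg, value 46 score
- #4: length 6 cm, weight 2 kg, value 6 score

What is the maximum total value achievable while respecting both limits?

Feasible sets respecting both limits:
- #2+#4: length 10, weight 11, value 48
- #3: length 12, weight 11, value 46
- #2: length 4, weight 9, value 42
- #1+#4: length 9, weight 14, value 16
Best: 48 score.

48 score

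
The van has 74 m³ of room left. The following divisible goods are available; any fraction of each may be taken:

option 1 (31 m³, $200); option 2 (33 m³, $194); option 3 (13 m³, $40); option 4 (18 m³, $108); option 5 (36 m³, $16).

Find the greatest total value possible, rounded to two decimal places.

Take in order of value per unit:
- option 1 (200/31 per unit): all 31 → value 200, running total 200.00
- option 4 (108/18 per unit): all 18 → value 108, running total 308.00
- option 2 (194/33 per unit): 25 of 33 → value 25×194/33 = 146.9697, running total 454.97
Total 454.97.

454.97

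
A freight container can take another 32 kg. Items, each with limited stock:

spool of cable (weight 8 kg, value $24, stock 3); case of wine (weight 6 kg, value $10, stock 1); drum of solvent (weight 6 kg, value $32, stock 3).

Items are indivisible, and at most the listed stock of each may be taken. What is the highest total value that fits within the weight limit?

$130

Top feasible selections:
- 1×spool of cable + 1×case of wine + 3×drum of solvent: weight 32, value 130
- 1×spool of cable + 3×drum of solvent: weight 26, value 120
Best: $130.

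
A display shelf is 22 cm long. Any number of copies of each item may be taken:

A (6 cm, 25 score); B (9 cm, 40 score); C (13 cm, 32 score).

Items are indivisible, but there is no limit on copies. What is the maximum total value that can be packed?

90 score

Best value-per-unit is B at 40/9; filling with it alone gives 2×40 = 80.
Optimal mix: 2×A + 1×B → length 21, value 90.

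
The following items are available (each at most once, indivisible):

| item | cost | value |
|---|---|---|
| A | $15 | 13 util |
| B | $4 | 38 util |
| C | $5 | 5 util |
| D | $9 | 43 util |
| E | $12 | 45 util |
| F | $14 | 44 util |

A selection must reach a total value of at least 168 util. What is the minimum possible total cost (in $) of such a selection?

39

Subsets with value ≥ 168, sorted by total cost:
- B+D+E+F: cost 39, value 170
- B+C+D+E+F: cost 44, value 175
- A+B+D+E+F: cost 54, value 183
- A+B+C+D+E+F: cost 59, value 188
Minimum cost: 39 $.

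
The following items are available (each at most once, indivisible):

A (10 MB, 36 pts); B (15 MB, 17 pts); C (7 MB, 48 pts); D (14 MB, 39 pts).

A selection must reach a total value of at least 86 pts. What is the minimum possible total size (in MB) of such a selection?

Subsets with value ≥ 86, sorted by total size:
- C+D: size 21, value 87
- A+C+D: size 31, value 123
Minimum size: 21 MB.

21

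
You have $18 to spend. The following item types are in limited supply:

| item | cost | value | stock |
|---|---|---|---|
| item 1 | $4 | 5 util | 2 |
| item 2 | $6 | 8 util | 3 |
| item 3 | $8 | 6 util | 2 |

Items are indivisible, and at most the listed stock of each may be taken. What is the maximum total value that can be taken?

24 util

Best selections within cost 18 and stock limits:
- 3×item 2: cost 18, value 24
- 1×item 1 + 2×item 2: cost 16, value 21
- 1×item 1 + 1×item 2 + 1×item 3: cost 18, value 19
- 2×item 1 + 1×item 2: cost 14, value 18
Best: 24 util.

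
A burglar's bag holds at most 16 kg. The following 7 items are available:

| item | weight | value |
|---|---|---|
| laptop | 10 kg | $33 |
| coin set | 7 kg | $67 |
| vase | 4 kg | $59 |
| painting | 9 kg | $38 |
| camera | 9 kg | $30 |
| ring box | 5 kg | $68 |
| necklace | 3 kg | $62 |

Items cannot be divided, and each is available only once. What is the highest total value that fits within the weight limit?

Check high-value combinations within 16 kg:
- coin set+ring box+necklace: weight 7+5+3=15, value 67+68+62=197
- coin set+vase+ring box: weight 7+4+5=16, value 67+59+68=194
- vase+ring box+necklace: weight 4+5+3=12, value 59+68+62=189
- coin set+vase+necklace: weight 7+4+3=14, value 67+59+62=188
Best: $197.

$197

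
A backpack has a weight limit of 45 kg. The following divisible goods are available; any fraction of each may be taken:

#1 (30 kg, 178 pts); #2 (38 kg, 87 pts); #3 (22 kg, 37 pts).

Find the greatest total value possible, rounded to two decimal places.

Take in order of value per unit:
- #1 (178/30 per unit): all 30 → value 178, running total 178.00
- #2 (87/38 per unit): 15 of 38 → value 15×87/38 = 34.3421, running total 212.34
Total 212.34.

212.34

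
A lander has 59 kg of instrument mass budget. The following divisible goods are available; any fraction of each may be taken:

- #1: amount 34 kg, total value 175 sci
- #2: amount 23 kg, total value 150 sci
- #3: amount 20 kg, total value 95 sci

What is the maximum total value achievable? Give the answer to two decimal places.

Take in order of value per unit:
- #2 (150/23 per unit): all 23 → value 150, running total 150.00
- #1 (175/34 per unit): all 34 → value 175, running total 325.00
- #3 (95/20 per unit): 2 of 20 → value 2×95/20 = 9.5000, running total 334.50
Total 334.50.

334.50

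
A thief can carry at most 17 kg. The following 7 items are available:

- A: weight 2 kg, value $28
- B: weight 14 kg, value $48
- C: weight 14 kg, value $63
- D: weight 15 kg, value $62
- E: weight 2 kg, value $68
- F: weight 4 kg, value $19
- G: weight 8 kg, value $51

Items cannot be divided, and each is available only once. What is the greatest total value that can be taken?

$166

Check high-value combinations within 17 kg:
- A+E+F+G: weight 2+2+4+8=16, value 28+68+19+51=166
- A+E+G: weight 2+2+8=12, value 28+68+51=147
- E+F+G: weight 2+4+8=14, value 68+19+51=138
- C+E: weight 14+2=16, value 63+68=131
- D+E: weight 15+2=17, value 62+68=130
Best: $166.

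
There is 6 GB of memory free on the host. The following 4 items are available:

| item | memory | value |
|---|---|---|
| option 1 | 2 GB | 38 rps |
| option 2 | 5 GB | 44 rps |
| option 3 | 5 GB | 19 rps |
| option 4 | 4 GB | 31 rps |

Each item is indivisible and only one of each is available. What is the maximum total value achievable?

69 rps

Check high-value combinations within 6 GB:
- option 1+option 4: memory 2+4=6, value 38+31=69
- option 2: memory 5, value 44
- option 1: memory 2, value 38
- option 4: memory 4, value 31
- option 3: memory 5, value 19
Best: 69 rps.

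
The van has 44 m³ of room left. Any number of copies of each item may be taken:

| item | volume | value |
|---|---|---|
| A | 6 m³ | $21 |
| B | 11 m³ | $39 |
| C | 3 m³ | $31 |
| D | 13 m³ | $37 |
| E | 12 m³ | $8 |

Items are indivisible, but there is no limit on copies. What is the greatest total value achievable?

$434

Best value-per-unit is C at 31/3, and filling with it alone uses volume 14×3=42. No mix of the others beats 14×31 = 434.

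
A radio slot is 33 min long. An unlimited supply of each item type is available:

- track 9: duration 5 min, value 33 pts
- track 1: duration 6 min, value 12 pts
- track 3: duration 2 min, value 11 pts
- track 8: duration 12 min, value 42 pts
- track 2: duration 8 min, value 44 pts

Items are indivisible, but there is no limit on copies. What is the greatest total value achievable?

Best value-per-unit is track 9 at 33/5; filling with it alone gives 6×33 = 198.
Optimal mix: 6×track 9 + 1×track 3 → duration 32, value 209.

209 pts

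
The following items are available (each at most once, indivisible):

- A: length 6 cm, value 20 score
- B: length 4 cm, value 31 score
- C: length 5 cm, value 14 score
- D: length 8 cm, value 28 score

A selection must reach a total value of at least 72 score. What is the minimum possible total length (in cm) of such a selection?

Subsets with value ≥ 72, sorted by total length:
- B+C+D: length 17, value 73
- A+B+D: length 18, value 79
- A+B+C+D: length 23, value 93
Minimum length: 17 cm.

17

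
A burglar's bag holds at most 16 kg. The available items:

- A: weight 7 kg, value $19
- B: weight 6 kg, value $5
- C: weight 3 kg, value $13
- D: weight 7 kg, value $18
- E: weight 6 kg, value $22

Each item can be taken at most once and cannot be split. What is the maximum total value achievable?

Check high-value combinations within 16 kg:
- A+C+E: weight 7+3+6=16, value 19+13+22=54
- C+D+E: weight 3+7+6=16, value 13+18+22=53
- A+E: weight 7+6=13, value 19+22=41
- D+E: weight 7+6=13, value 18+22=40
Best: $54.

$54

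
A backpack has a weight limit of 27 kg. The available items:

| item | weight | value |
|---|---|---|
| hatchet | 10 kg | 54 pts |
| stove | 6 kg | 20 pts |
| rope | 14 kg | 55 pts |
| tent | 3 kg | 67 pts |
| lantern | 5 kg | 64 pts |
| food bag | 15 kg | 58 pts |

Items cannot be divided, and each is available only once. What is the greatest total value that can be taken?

205 pts

Check high-value combinations within 27 kg:
- hatchet+stove+tent+lantern: weight 10+6+3+5=24, value 54+20+67+64=205
- tent+lantern+food bag: weight 3+5+15=23, value 67+64+58=189
- rope+tent+lantern: weight 14+3+5=22, value 55+67+64=186
Best: 205 pts.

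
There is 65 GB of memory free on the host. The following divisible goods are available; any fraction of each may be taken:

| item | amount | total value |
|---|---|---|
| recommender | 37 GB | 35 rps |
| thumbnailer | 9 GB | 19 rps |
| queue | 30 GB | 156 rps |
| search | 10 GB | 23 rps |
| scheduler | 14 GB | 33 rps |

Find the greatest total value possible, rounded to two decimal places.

232.89

Take in order of value per unit:
- queue (156/30 per unit): all 30 → value 156, running total 156.00
- scheduler (33/14 per unit): all 14 → value 33, running total 189.00
- search (23/10 per unit): all 10 → value 23, running total 212.00
- thumbnailer (19/9 per unit): all 9 → value 19, running total 231.00
- recommender (35/37 per unit): 2 of 37 → value 2×35/37 = 1.8919, running total 232.89
Total 232.89.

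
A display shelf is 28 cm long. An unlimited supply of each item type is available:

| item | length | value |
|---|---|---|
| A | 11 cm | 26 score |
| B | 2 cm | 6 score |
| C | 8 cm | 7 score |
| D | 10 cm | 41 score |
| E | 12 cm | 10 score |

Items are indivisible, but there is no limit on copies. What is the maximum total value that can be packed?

Best value-per-unit is D at 41/10; filling with it alone gives 2×41 = 82.
Optimal mix: 4×B + 2×D → length 28, value 106.

106 score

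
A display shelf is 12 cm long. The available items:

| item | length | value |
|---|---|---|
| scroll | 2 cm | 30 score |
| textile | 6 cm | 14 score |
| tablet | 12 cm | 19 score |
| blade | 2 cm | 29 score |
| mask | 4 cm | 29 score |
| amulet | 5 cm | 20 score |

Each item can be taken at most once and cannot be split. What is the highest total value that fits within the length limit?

88 score

Check high-value combinations within 12 cm:
- scroll+blade+mask: length 2+2+4=8, value 30+29+29=88
- scroll+blade+amulet: length 2+2+5=9, value 30+29+20=79
- scroll+mask+amulet: length 2+4+5=11, value 30+29+20=79
Best: 88 score.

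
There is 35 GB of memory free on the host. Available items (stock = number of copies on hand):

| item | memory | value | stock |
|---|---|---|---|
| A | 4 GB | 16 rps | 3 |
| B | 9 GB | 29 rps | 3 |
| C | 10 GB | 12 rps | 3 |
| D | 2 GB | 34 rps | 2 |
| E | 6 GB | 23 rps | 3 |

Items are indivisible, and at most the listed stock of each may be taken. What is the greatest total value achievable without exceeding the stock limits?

185 rps

Top feasible selections:
- 3×A + 2×D + 3×E: memory 34, value 185
- 1×A + 1×B + 2×D + 3×E: memory 35, value 182
- 2×A + 1×B + 2×D + 2×E: memory 33, value 175
- 3×A + 2×B + 2×D: memory 34, value 174
Best: 185 rps.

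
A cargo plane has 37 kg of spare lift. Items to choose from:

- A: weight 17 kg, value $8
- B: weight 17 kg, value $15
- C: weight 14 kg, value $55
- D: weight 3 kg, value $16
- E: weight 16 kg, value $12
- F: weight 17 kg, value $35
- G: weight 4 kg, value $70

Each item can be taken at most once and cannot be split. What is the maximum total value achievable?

This is a 0/1 knapsack; check combinations near the capacity.
- C+F+G: weight 14+17+4=35, value 55+35+70=160
- C+D+E+G: weight 14+3+16+4=37, value 55+16+12+70=153
- C+D+G: weight 14+3+4=21, value 55+16+70=141
- B+C+G: weight 17+14+4=35, value 15+55+70=140
Best: $160.

$160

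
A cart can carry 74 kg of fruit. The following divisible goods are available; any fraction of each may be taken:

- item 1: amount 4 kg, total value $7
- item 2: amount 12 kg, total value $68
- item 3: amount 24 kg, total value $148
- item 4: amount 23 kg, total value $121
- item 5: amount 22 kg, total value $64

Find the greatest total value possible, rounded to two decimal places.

380.64

Take in order of value per unit:
- item 3 (148/24 per unit): all 24 → value 148, running total 148.00
- item 2 (68/12 per unit): all 12 → value 68, running total 216.00
- item 4 (121/23 per unit): all 23 → value 121, running total 337.00
- item 5 (64/22 per unit): 15 of 22 → value 15×64/22 = 43.6364, running total 380.64
Total 380.64.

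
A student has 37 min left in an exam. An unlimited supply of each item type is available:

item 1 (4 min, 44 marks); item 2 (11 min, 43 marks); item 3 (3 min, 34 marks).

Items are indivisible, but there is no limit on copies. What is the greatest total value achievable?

418 marks

Best value-per-unit is item 3 at 34/3; filling with it alone gives 12×34 = 408.
Optimal mix: 1×item 1 + 11×item 3 → time 37, value 418.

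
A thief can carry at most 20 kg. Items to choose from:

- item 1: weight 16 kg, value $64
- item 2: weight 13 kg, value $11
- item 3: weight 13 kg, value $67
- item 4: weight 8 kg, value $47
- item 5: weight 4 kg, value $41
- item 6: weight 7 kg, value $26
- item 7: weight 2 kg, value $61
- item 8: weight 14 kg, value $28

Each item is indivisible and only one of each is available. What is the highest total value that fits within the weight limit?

This is a 0/1 knapsack; check combinations near the capacity.
- item 3+item 5+item 7: weight 13+4+2=19, value 67+41+61=169
- item 4+item 5+item 7: weight 8+4+2=14, value 47+41+61=149
- item 4+item 6+item 7: weight 8+7+2=17, value 47+26+61=134
- item 5+item 7+item 8: weight 4+2+14=20, value 41+61+28=130
Best: $169.

$169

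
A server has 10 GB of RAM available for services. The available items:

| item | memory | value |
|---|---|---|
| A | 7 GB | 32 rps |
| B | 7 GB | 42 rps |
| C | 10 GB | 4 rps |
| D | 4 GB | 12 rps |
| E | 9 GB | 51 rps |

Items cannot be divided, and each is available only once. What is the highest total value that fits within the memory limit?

Check high-value combinations within 10 GB:
- E: memory 9, value 51
- B: memory 7, value 42
- A: memory 7, value 32
Best: 51 rps.

51 rps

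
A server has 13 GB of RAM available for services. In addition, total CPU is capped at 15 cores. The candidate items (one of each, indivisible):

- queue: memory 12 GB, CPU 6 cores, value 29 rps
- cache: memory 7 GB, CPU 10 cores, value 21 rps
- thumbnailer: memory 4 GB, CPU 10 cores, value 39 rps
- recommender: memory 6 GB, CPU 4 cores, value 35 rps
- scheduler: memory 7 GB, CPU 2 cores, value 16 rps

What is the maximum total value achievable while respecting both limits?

Feasible sets respecting both limits:
- thumbnailer+recommender: memory 10, CPU 14, value 74
- cache+recommender: memory 13, CPU 14, value 56
- thumbnailer+scheduler: memory 11, CPU 12, value 55
Best: 74 rps.

74 rps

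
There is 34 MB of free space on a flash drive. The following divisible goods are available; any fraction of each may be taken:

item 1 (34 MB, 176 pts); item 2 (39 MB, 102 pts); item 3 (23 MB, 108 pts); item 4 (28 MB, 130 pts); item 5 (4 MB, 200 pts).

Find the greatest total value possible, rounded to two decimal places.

Take in order of value per unit:
- item 5 (200/4 per unit): all 4 → value 200, running total 200.00
- item 1 (176/34 per unit): 30 of 34 → value 30×176/34 = 155.2941, running total 355.29
Total 355.29.

355.29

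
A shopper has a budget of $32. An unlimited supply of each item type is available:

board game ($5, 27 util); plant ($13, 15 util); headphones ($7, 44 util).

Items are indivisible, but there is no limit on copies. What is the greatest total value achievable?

186 util

Best value-per-unit is headphones at 44/7; filling with it alone gives 4×44 = 176.
Optimal mix: 2×board game + 3×headphones → cost 31, value 186.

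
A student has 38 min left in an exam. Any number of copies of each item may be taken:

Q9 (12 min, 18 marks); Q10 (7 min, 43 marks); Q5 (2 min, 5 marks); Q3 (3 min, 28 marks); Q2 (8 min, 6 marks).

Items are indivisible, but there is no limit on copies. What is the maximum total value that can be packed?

Best value-per-unit is Q3 at 28/3; filling with it alone gives 12×28 = 336.
Optimal mix: 1×Q5 + 12×Q3 → time 38, value 341.

341 marks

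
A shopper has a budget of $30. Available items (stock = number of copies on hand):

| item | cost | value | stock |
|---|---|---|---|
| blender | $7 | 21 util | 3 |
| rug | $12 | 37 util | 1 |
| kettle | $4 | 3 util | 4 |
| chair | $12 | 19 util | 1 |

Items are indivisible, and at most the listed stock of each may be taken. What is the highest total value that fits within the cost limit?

Best selections within cost 30 and stock limits:
- 2×blender + 1×rug + 1×kettle: cost 30, value 82
- 2×blender + 1×rug: cost 26, value 79
- 3×blender + 2×kettle: cost 29, value 69
Best: 82 util.

82 util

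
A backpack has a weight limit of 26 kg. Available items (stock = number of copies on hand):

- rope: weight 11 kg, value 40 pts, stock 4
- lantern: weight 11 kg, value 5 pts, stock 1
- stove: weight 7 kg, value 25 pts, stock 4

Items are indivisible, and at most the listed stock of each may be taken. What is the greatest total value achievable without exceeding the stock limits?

90 pts

Best selections within weight 26 and stock limits:
- 1×rope + 2×stove: weight 25, value 90
- 2×rope: weight 22, value 80
Best: 90 pts.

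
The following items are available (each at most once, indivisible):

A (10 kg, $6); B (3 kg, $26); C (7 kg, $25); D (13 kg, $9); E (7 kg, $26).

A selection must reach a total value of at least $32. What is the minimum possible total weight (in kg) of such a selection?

Subsets with value ≥ 32, sorted by total weight:
- B+E: weight 10, value 52
- B+C: weight 10, value 51
- A+B: weight 13, value 32
- C+E: weight 14, value 51
Minimum weight: 10 kg.

10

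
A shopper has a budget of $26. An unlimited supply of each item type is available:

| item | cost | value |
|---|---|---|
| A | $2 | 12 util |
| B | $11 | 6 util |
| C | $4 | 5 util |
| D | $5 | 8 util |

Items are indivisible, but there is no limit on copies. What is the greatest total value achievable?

Best value-per-unit is A at 12/2, and filling with it alone uses cost 13×2=26. No mix of the others beats 13×12 = 156.

156 util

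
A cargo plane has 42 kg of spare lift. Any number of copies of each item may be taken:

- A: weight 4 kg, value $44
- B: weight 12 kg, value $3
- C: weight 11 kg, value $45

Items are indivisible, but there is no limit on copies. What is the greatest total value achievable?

$440

Best value-per-unit is A at 44/4, and filling with it alone uses weight 10×4=40. No mix of the others beats 10×44 = 440.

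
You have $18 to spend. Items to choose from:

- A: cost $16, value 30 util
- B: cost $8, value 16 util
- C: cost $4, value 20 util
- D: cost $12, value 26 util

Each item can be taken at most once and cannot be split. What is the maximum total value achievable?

Check high-value combinations within $18:
- C+D: cost 4+12=16, value 20+26=46
- B+C: cost 8+4=12, value 16+20=36
- A: cost 16, value 30
- D: cost 12, value 26
Best: 46 util.

46 util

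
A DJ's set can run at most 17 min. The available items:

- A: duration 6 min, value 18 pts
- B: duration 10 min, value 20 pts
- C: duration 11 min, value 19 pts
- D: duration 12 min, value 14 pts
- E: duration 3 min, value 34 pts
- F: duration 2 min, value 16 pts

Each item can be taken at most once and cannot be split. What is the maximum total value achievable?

70 pts

Check high-value combinations within 17 min:
- B+E+F: duration 10+3+2=15, value 20+34+16=70
- C+E+F: duration 11+3+2=16, value 19+34+16=69
- A+E+F: duration 6+3+2=11, value 18+34+16=68
- D+E+F: duration 12+3+2=17, value 14+34+16=64
- B+E: duration 10+3=13, value 20+34=54
Best: 70 pts.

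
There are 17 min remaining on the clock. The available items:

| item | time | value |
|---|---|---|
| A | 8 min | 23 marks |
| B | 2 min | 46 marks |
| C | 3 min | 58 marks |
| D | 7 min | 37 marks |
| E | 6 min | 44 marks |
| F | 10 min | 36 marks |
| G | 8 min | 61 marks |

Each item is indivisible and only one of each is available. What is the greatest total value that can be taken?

Check high-value combinations within 17 min:
- B+C+G: time 2+3+8=13, value 46+58+61=165
- C+E+G: time 3+6+8=17, value 58+44+61=163
- B+E+G: time 2+6+8=16, value 46+44+61=151
- B+C+E: time 2+3+6=11, value 46+58+44=148
- B+D+G: time 2+7+8=17, value 46+37+61=144
Best: 165 marks.

165 marks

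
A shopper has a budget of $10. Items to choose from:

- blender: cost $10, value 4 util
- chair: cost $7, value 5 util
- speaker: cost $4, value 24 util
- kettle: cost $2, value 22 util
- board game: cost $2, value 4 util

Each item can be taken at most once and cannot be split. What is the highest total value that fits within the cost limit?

50 util

Check high-value combinations within $10:
- speaker+kettle+board game: cost 4+2+2=8, value 24+22+4=50
- speaker+kettle: cost 4+2=6, value 24+22=46
- speaker+board game: cost 4+2=6, value 24+4=28
Best: 50 util.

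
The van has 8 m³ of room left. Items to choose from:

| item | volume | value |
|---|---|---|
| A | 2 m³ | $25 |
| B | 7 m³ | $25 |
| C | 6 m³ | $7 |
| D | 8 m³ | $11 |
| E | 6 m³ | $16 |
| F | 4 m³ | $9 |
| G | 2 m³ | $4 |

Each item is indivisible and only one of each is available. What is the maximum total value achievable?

$41

This is a 0/1 knapsack; check combinations near the capacity.
- A+E: volume 2+6=8, value 25+16=41
- A+F+G: volume 2+4+2=8, value 25+9+4=38
- A+F: volume 2+4=6, value 25+9=34
- A+C: volume 2+6=8, value 25+7=32
Best: $41.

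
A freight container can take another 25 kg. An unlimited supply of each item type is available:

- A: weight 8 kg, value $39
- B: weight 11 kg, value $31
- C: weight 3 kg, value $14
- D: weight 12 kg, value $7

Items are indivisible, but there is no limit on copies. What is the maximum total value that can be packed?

$120

Best value-per-unit is A at 39/8; filling with it alone gives 3×39 = 117.
Optimal mix: 2×A + 3×C → weight 25, value 120.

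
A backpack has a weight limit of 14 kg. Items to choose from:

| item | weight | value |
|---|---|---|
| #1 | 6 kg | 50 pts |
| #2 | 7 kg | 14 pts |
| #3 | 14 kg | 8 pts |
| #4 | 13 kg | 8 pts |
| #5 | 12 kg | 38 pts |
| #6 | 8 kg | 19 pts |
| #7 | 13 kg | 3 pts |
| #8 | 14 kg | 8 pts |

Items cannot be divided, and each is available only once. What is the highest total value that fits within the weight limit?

69 pts

Check high-value combinations within 14 kg:
- #1+#6: weight 6+8=14, value 50+19=69
- #1+#2: weight 6+7=13, value 50+14=64
- #1: weight 6, value 50
- #5: weight 12, value 38
Best: 69 pts.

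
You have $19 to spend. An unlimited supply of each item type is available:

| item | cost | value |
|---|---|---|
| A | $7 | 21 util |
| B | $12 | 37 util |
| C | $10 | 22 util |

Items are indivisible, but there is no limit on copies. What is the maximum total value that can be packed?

58 util

Best value-per-unit is B at 37/12; filling with it alone gives 1×37 = 37.
Optimal mix: 1×A + 1×B → cost 19, value 58.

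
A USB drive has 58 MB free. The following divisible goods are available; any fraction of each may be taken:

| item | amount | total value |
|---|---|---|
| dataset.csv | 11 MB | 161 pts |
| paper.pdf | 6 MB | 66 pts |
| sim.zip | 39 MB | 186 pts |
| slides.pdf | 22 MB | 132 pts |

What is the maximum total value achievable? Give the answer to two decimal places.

Take in order of value per unit:
- dataset.csv (161/11 per unit): all 11 → value 161, running total 161.00
- paper.pdf (66/6 per unit): all 6 → value 66, running total 227.00
- slides.pdf (132/22 per unit): all 22 → value 132, running total 359.00
- sim.zip (186/39 per unit): 19 of 39 → value 19×186/39 = 90.6154, running total 449.62
Total 449.62.

449.62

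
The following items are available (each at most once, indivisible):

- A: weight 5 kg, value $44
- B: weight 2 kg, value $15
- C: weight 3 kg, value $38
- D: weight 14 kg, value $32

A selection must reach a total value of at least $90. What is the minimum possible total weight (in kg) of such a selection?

10

Subsets with value ≥ 90, sorted by total weight:
- A+B+C: weight 10, value 97
- A+B+D: weight 21, value 91
- A+C+D: weight 22, value 114
Minimum weight: 10 kg.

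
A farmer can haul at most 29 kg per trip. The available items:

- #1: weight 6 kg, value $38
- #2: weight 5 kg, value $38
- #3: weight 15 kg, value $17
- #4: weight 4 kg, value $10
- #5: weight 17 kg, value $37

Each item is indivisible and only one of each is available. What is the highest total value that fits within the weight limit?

$113

This is a 0/1 knapsack; check combinations near the capacity.
- #1+#2+#5: weight 6+5+17=28, value 38+38+37=113
- #1+#2+#3: weight 6+5+15=26, value 38+38+17=93
- #1+#2+#4: weight 6+5+4=15, value 38+38+10=86
- #2+#4+#5: weight 5+4+17=26, value 38+10+37=85
Best: $113.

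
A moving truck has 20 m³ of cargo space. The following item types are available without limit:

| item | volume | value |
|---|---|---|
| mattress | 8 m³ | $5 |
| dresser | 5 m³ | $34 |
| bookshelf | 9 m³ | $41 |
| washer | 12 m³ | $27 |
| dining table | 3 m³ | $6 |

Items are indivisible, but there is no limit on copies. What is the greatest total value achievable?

$136

Best value-per-unit is dresser at 34/5, and filling with it alone uses volume 4×5=20. No mix of the others beats 4×34 = 136.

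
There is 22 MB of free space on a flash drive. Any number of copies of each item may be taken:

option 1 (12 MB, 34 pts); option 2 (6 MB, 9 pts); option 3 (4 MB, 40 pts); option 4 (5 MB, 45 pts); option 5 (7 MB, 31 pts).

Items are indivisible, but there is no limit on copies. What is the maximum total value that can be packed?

Best value-per-unit is option 3 at 40/4; filling with it alone gives 5×40 = 200.
Optimal mix: 3×option 3 + 2×option 4 → size 22, value 210.

210 pts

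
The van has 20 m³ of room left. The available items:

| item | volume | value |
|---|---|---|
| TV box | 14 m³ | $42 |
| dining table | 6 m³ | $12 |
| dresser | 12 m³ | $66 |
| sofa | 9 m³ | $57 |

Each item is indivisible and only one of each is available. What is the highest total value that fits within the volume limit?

$78

This is a 0/1 knapsack; check combinations near the capacity.
- dining table+dresser: volume 6+12=18, value 12+66=78
- dining table+sofa: volume 6+9=15, value 12+57=69
- dresser: volume 12, value 66
- sofa: volume 9, value 57
Best: $78.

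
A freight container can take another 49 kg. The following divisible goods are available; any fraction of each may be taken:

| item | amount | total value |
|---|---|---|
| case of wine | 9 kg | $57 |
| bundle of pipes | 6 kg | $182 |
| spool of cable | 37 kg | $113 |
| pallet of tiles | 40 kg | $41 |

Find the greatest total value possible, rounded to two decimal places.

Take in order of value per unit:
- bundle of pipes (182/6 per unit): all 6 → value 182, running total 182.00
- case of wine (57/9 per unit): all 9 → value 57, running total 239.00
- spool of cable (113/37 per unit): 34 of 37 → value 34×113/37 = 103.8378, running total 342.84
Total 342.84.

342.84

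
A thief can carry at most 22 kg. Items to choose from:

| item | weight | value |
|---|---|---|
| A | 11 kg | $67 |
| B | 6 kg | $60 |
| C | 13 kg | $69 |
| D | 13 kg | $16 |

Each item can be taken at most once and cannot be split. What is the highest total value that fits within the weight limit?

$129

Check high-value combinations within 22 kg:
- B+C: weight 6+13=19, value 60+69=129
- A+B: weight 11+6=17, value 67+60=127
- B+D: weight 6+13=19, value 60+16=76
Best: $129.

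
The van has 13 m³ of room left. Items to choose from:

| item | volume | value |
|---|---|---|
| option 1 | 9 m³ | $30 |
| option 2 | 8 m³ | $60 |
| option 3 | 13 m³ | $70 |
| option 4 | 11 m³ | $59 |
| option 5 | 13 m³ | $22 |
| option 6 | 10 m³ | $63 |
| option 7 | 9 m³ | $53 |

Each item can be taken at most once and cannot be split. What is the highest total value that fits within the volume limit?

Check high-value combinations within 13 m³:
- option 3: volume 13, value 70
- option 6: volume 10, value 63
- option 2: volume 8, value 60
- option 4: volume 11, value 59
- option 7: volume 9, value 53
Best: $70.

$70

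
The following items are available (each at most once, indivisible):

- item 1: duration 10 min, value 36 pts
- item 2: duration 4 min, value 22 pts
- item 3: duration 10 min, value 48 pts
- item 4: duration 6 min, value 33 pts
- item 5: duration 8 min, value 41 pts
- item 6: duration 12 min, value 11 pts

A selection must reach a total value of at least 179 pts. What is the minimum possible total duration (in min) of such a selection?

38

Subsets with value ≥ 179, sorted by total duration:
- item 1+item 2+item 3+item 4+item 5: duration 38, value 180
- item 1+item 2+item 3+item 4+item 5+item 6: duration 50, value 191
Minimum duration: 38 min.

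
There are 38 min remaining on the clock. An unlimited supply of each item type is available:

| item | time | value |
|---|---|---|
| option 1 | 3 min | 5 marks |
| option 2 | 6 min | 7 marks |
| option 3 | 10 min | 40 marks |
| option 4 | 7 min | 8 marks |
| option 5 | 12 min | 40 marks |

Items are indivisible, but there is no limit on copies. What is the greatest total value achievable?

Best value-per-unit is option 3 at 40/10; filling with it alone gives 3×40 = 120.
Optimal mix: 2×option 1 + 3×option 3 → time 36, value 130.

130 marks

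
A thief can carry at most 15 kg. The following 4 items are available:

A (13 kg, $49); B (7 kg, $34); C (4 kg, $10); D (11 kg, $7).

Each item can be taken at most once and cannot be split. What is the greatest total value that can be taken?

$49

Check high-value combinations within 15 kg:
- A: weight 13, value 49
- B+C: weight 7+4=11, value 34+10=44
- B: weight 7, value 34
Best: $49.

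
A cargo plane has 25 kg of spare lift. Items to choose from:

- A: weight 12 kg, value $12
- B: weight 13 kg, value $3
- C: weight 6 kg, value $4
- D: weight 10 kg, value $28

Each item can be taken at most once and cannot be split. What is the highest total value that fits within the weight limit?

$40

Check high-value combinations within 25 kg:
- A+D: weight 12+10=22, value 12+28=40
- C+D: weight 6+10=16, value 4+28=32
- B+D: weight 13+10=23, value 3+28=31
- D: weight 10, value 28
Best: $40.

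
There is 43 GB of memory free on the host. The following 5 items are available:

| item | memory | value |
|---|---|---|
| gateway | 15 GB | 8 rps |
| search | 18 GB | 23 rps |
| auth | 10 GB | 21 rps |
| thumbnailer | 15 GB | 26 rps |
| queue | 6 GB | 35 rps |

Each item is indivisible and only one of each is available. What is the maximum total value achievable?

84 rps

Check high-value combinations within 43 GB:
- search+thumbnailer+queue: memory 18+15+6=39, value 23+26+35=84
- auth+thumbnailer+queue: memory 10+15+6=31, value 21+26+35=82
- search+auth+queue: memory 18+10+6=34, value 23+21+35=79
Best: 84 rps.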